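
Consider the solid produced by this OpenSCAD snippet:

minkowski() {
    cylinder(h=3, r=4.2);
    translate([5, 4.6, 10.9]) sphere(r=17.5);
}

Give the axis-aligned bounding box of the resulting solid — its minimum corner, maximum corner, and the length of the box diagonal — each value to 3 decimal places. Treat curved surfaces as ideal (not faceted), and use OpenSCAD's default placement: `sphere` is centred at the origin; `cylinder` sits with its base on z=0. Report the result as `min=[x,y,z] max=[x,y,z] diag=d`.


A = translate([5, 4.6, 10.9]) sphere(r=17.5) → bbox [-12.5,-12.9,-6.6] .. [22.5,22.1,28.4]
B = cylinder(h=3, r=4.2) → bbox [-4.2,-4.2,0] .. [4.2,4.2,3]
lo = A.lo+B.lo = [-12.5-4.2, -12.9-4.2, -6.6+0] = [-16.700,-17.100,-6.600]
hi = A.hi+B.hi = [22.5+4.2, 22.1+4.2, 28.4+3] = [26.700,26.300,31.400]
diag = √(43.4²+43.4²+38²) = √5211.12 = 72.188

min=[-16.700,-17.100,-6.600] max=[26.700,26.300,31.400] diag=72.188


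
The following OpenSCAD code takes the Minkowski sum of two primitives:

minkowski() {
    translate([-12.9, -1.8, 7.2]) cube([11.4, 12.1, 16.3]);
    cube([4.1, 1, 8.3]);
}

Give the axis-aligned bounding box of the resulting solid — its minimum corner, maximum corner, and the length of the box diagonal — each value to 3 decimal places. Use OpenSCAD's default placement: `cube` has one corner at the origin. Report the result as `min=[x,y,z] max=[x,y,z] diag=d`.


min=[-12.900,-1.800,7.200] max=[2.600,11.300,31.800] diag=31.891

A = translate([-12.9, -1.8, 7.2]) cube([11.4, 12.1, 16.3]) → bbox [-12.9,-1.8,7.2] .. [-1.5,10.3,23.5]
B = cube([4.1, 1, 8.3]) → bbox [0,0,0] .. [4.1,1,8.3]
lo = A.lo+B.lo = [-12.9+0, -1.8+0, 7.2+0] = [-12.900,-1.800,7.200]
hi = A.hi+B.hi = [-1.5+4.1, 10.3+1, 23.5+8.3] = [2.600,11.300,31.800]
diag = √(15.5²+13.1²+24.6²) = √1017.02 = 31.891


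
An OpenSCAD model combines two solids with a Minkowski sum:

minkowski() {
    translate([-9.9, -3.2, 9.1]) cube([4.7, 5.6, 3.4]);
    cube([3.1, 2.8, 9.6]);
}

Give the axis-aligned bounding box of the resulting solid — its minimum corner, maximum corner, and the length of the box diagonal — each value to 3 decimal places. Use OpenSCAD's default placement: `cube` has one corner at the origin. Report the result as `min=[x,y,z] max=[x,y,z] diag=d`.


min=[-9.900,-3.200,9.100] max=[-2.100,5.200,22.100] diag=17.332

A = translate([-9.9, -3.2, 9.1]) cube([4.7, 5.6, 3.4]) → bbox [-9.9,-3.2,9.1] .. [-5.2,2.4,12.5]
B = cube([3.1, 2.8, 9.6]) → bbox [0,0,0] .. [3.1,2.8,9.6]
lo = A.lo+B.lo = [-9.9+0, -3.2+0, 9.1+0] = [-9.900,-3.200,9.100]
hi = A.hi+B.hi = [-5.2+3.1, 2.4+2.8, 12.5+9.6] = [-2.100,5.200,22.100]
diag = √(7.8²+8.4²+13²) = √300.4 = 17.332


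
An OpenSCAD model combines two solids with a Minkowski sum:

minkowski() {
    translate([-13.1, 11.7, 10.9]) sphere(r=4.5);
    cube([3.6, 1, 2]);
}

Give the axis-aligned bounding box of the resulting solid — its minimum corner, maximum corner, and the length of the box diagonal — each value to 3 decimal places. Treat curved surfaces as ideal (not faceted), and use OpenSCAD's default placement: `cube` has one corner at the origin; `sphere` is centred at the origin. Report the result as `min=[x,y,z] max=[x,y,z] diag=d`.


A = translate([-13.1, 11.7, 10.9]) sphere(r=4.5) → bbox [-17.6,7.2,6.4] .. [-8.6,16.2,15.4]
B = cube([3.6, 1, 2]) → bbox [0,0,0] .. [3.6,1,2]
lo = A.lo+B.lo = [-17.6+0, 7.2+0, 6.4+0] = [-17.600,7.200,6.400]
hi = A.hi+B.hi = [-8.6+3.6, 16.2+1, 15.4+2] = [-5.000,17.200,17.400]
diag = √(12.6²+10²+11²) = √379.76 = 19.487

min=[-17.600,7.200,6.400] max=[-5.000,17.200,17.400] diag=19.487


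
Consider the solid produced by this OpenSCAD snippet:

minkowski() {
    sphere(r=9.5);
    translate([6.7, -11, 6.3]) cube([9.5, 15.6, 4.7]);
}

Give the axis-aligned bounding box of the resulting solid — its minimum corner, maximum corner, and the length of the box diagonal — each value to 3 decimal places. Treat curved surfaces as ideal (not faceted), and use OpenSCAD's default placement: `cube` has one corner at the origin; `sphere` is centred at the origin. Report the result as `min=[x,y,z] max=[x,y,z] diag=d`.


A = translate([6.7, -11, 6.3]) cube([9.5, 15.6, 4.7]) → bbox [6.7,-11,6.3] .. [16.2,4.6,11]
B = sphere(r=9.5) → bbox [-9.5,-9.5,-9.5] .. [9.5,9.5,9.5]
lo = A.lo+B.lo = [6.7-9.5, -11-9.5, 6.3-9.5] = [-2.800,-20.500,-3.200]
hi = A.hi+B.hi = [16.2+9.5, 4.6+9.5, 11+9.5] = [25.700,14.100,20.500]
diag = √(28.5²+34.6²+23.7²) = √2571.1 = 50.706

min=[-2.800,-20.500,-3.200] max=[25.700,14.100,20.500] diag=50.706


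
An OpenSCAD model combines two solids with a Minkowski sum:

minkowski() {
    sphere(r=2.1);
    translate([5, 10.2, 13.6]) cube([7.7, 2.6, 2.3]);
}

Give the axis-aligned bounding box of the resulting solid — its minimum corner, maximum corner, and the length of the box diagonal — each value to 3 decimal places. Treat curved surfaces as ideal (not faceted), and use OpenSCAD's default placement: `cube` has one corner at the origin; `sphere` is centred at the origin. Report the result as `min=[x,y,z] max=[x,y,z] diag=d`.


A = translate([5, 10.2, 13.6]) cube([7.7, 2.6, 2.3]) → bbox [5,10.2,13.6] .. [12.7,12.8,15.9]
B = sphere(r=2.1) → bbox [-2.1,-2.1,-2.1] .. [2.1,2.1,2.1]
lo = A.lo+B.lo = [5-2.1, 10.2-2.1, 13.6-2.1] = [2.900,8.100,11.500]
hi = A.hi+B.hi = [12.7+2.1, 12.8+2.1, 15.9+2.1] = [14.800,14.900,18.000]
diag = √(11.9²+6.8²+6.5²) = √230.1 = 15.169

min=[2.900,8.100,11.500] max=[14.800,14.900,18.000] diag=15.169


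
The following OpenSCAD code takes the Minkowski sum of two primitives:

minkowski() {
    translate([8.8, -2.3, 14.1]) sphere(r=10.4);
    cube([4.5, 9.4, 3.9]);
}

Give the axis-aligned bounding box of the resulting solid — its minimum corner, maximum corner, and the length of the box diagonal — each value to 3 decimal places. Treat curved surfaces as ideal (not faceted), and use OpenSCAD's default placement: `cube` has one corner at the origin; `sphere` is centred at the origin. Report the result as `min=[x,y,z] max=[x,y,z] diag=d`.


A = translate([8.8, -2.3, 14.1]) sphere(r=10.4) → bbox [-1.6,-12.7,3.7] .. [19.2,8.1,24.5]
B = cube([4.5, 9.4, 3.9]) → bbox [0,0,0] .. [4.5,9.4,3.9]
lo = A.lo+B.lo = [-1.6+0, -12.7+0, 3.7+0] = [-1.600,-12.700,3.700]
hi = A.hi+B.hi = [19.2+4.5, 8.1+9.4, 24.5+3.9] = [23.700,17.500,28.400]
diag = √(25.3²+30.2²+24.7²) = √2162.22 = 46.500

min=[-1.600,-12.700,3.700] max=[23.700,17.500,28.400] diag=46.500


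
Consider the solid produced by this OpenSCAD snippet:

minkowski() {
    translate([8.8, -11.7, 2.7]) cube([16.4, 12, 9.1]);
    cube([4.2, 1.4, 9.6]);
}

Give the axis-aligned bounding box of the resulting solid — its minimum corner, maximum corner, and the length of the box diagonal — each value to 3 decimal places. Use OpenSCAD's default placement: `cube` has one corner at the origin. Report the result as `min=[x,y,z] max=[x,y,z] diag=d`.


A = translate([8.8, -11.7, 2.7]) cube([16.4, 12, 9.1]) → bbox [8.8,-11.7,2.7] .. [25.2,0.3,11.8]
B = cube([4.2, 1.4, 9.6]) → bbox [0,0,0] .. [4.2,1.4,9.6]
lo = A.lo+B.lo = [8.8+0, -11.7+0, 2.7+0] = [8.800,-11.700,2.700]
hi = A.hi+B.hi = [25.2+4.2, 0.3+1.4, 11.8+9.6] = [29.400,1.700,21.400]
diag = √(20.6²+13.4²+18.7²) = √953.61 = 30.881

min=[8.800,-11.700,2.700] max=[29.400,1.700,21.400] diag=30.881


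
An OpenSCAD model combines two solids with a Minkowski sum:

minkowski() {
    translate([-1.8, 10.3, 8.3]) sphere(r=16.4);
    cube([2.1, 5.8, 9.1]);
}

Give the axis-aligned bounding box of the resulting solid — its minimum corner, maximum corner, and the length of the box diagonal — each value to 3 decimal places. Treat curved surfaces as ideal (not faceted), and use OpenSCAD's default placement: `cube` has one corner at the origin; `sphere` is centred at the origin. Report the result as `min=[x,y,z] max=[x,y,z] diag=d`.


min=[-18.200,-6.100,-8.100] max=[16.700,32.500,33.800] diag=66.810

A = translate([-1.8, 10.3, 8.3]) sphere(r=16.4) → bbox [-18.2,-6.1,-8.1] .. [14.6,26.7,24.7]
B = cube([2.1, 5.8, 9.1]) → bbox [0,0,0] .. [2.1,5.8,9.1]
lo = A.lo+B.lo = [-18.2+0, -6.1+0, -8.1+0] = [-18.200,-6.100,-8.100]
hi = A.hi+B.hi = [14.6+2.1, 26.7+5.8, 24.7+9.1] = [16.700,32.500,33.800]
diag = √(34.9²+38.6²+41.9²) = √4463.58 = 66.810


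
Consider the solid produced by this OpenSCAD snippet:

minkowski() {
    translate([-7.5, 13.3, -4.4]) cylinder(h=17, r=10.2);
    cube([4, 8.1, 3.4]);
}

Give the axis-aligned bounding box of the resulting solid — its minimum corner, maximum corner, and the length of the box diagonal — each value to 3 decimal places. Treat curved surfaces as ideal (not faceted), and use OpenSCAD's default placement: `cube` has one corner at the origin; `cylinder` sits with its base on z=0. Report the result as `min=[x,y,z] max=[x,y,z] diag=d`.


min=[-17.700,3.100,-4.400] max=[6.700,31.600,16.000] diag=42.706

A = translate([-7.5, 13.3, -4.4]) cylinder(h=17, r=10.2) → bbox [-17.7,3.1,-4.4] .. [2.7,23.5,12.6]
B = cube([4, 8.1, 3.4]) → bbox [0,0,0] .. [4,8.1,3.4]
lo = A.lo+B.lo = [-17.7+0, 3.1+0, -4.4+0] = [-17.700,3.100,-4.400]
hi = A.hi+B.hi = [2.7+4, 23.5+8.1, 12.6+3.4] = [6.700,31.600,16.000]
diag = √(24.4²+28.5²+20.4²) = √1823.77 = 42.706


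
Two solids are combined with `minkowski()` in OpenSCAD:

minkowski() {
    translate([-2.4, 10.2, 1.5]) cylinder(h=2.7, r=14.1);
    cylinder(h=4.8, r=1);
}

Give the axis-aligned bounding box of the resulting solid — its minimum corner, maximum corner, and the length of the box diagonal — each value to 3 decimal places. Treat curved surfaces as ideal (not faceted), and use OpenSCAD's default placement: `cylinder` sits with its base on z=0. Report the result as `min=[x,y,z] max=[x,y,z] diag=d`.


min=[-17.500,-4.900,1.500] max=[12.700,25.300,9.000] diag=43.363

A = translate([-2.4, 10.2, 1.5]) cylinder(h=2.7, r=14.1) → bbox [-16.5,-3.9,1.5] .. [11.7,24.3,4.2]
B = cylinder(h=4.8, r=1) → bbox [-1,-1,0] .. [1,1,4.8]
lo = A.lo+B.lo = [-16.5-1, -3.9-1, 1.5+0] = [-17.500,-4.900,1.500]
hi = A.hi+B.hi = [11.7+1, 24.3+1, 4.2+4.8] = [12.700,25.300,9.000]
diag = √(30.2²+30.2²+7.5²) = √1880.33 = 43.363


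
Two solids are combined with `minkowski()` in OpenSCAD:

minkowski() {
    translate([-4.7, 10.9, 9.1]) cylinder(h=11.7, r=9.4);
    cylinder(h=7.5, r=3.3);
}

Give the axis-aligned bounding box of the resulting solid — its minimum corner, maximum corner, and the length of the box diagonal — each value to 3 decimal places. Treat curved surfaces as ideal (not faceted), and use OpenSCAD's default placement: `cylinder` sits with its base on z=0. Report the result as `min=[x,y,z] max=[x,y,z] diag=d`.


A = translate([-4.7, 10.9, 9.1]) cylinder(h=11.7, r=9.4) → bbox [-14.1,1.5,9.1] .. [4.7,20.3,20.8]
B = cylinder(h=7.5, r=3.3) → bbox [-3.3,-3.3,0] .. [3.3,3.3,7.5]
lo = A.lo+B.lo = [-14.1-3.3, 1.5-3.3, 9.1+0] = [-17.400,-1.800,9.100]
hi = A.hi+B.hi = [4.7+3.3, 20.3+3.3, 20.8+7.5] = [8.000,23.600,28.300]
diag = √(25.4²+25.4²+19.2²) = √1658.96 = 40.730

min=[-17.400,-1.800,9.100] max=[8.000,23.600,28.300] diag=40.730


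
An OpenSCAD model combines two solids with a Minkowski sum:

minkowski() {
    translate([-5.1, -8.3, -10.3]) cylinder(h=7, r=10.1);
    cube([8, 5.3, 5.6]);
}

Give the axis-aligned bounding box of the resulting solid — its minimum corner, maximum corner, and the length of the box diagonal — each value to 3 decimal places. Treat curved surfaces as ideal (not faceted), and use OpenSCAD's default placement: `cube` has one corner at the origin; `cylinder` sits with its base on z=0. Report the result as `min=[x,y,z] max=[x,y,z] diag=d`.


A = translate([-5.1, -8.3, -10.3]) cylinder(h=7, r=10.1) → bbox [-15.2,-18.4,-10.3] .. [5,1.8,-3.3]
B = cube([8, 5.3, 5.6]) → bbox [0,0,0] .. [8,5.3,5.6]
lo = A.lo+B.lo = [-15.2+0, -18.4+0, -10.3+0] = [-15.200,-18.400,-10.300]
hi = A.hi+B.hi = [5+8, 1.8+5.3, -3.3+5.6] = [13.000,7.100,2.300]
diag = √(28.2²+25.5²+12.6²) = √1604.25 = 40.053

min=[-15.200,-18.400,-10.300] max=[13.000,7.100,2.300] diag=40.053


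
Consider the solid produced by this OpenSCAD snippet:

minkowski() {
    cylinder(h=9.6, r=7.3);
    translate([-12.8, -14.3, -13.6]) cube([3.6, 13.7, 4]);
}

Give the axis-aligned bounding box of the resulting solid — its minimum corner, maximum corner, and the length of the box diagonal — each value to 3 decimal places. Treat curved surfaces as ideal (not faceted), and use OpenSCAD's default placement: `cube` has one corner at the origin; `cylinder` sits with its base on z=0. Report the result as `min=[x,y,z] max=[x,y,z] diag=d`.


min=[-20.100,-21.600,-13.600] max=[-1.900,6.700,0.000] diag=36.292

A = translate([-12.8, -14.3, -13.6]) cube([3.6, 13.7, 4]) → bbox [-12.8,-14.3,-13.6] .. [-9.2,-0.6,-9.6]
B = cylinder(h=9.6, r=7.3) → bbox [-7.3,-7.3,0] .. [7.3,7.3,9.6]
lo = A.lo+B.lo = [-12.8-7.3, -14.3-7.3, -13.6+0] = [-20.100,-21.600,-13.600]
hi = A.hi+B.hi = [-9.2+7.3, -0.6+7.3, -9.6+9.6] = [-1.900,6.700,0.000]
diag = √(18.2²+28.3²+13.6²) = √1317.09 = 36.292


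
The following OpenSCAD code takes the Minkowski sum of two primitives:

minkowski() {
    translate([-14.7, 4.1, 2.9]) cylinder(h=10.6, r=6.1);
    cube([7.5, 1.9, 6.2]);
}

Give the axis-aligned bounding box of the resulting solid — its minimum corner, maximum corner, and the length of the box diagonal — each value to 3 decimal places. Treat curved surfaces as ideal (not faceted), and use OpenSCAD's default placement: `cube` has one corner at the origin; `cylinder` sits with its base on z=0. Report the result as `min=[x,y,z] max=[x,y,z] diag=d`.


min=[-20.800,-2.000,2.900] max=[-1.100,12.100,19.700] diag=29.481

A = translate([-14.7, 4.1, 2.9]) cylinder(h=10.6, r=6.1) → bbox [-20.8,-2,2.9] .. [-8.6,10.2,13.5]
B = cube([7.5, 1.9, 6.2]) → bbox [0,0,0] .. [7.5,1.9,6.2]
lo = A.lo+B.lo = [-20.8+0, -2+0, 2.9+0] = [-20.800,-2.000,2.900]
hi = A.hi+B.hi = [-8.6+7.5, 10.2+1.9, 13.5+6.2] = [-1.100,12.100,19.700]
diag = √(19.7²+14.1²+16.8²) = √869.14 = 29.481


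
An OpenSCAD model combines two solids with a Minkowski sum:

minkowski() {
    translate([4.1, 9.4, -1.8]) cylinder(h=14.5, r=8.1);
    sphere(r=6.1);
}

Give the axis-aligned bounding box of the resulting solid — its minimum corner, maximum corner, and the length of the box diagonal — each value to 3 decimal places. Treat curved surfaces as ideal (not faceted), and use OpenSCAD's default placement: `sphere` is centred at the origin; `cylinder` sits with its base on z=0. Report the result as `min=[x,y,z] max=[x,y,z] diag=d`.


A = translate([4.1, 9.4, -1.8]) cylinder(h=14.5, r=8.1) → bbox [-4,1.3,-1.8] .. [12.2,17.5,12.7]
B = sphere(r=6.1) → bbox [-6.1,-6.1,-6.1] .. [6.1,6.1,6.1]
lo = A.lo+B.lo = [-4-6.1, 1.3-6.1, -1.8-6.1] = [-10.100,-4.800,-7.900]
hi = A.hi+B.hi = [12.2+6.1, 17.5+6.1, 12.7+6.1] = [18.300,23.600,18.800]
diag = √(28.4²+28.4²+26.7²) = √2326.01 = 48.229

min=[-10.100,-4.800,-7.900] max=[18.300,23.600,18.800] diag=48.229


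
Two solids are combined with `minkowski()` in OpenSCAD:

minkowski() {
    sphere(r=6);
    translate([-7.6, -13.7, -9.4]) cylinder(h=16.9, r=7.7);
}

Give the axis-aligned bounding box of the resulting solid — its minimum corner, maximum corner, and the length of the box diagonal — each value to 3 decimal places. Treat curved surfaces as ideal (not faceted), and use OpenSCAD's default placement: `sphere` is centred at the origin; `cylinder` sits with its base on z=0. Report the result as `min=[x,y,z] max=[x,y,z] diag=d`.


min=[-21.300,-27.400,-15.400] max=[6.100,0.000,13.500] diag=48.340

A = translate([-7.6, -13.7, -9.4]) cylinder(h=16.9, r=7.7) → bbox [-15.3,-21.4,-9.4] .. [0.1,-6,7.5]
B = sphere(r=6) → bbox [-6,-6,-6] .. [6,6,6]
lo = A.lo+B.lo = [-15.3-6, -21.4-6, -9.4-6] = [-21.300,-27.400,-15.400]
hi = A.hi+B.hi = [0.1+6, -6+6, 7.5+6] = [6.100,0.000,13.500]
diag = √(27.4²+27.4²+28.9²) = √2336.73 = 48.340


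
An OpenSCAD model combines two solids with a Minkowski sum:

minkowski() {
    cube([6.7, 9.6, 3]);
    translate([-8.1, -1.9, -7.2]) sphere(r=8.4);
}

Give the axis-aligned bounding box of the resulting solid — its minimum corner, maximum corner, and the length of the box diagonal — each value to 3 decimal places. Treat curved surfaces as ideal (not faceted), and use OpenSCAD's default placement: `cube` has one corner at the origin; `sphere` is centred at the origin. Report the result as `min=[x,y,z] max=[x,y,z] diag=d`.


A = translate([-8.1, -1.9, -7.2]) sphere(r=8.4) → bbox [-16.5,-10.3,-15.6] .. [0.3,6.5,1.2]
B = cube([6.7, 9.6, 3]) → bbox [0,0,0] .. [6.7,9.6,3]
lo = A.lo+B.lo = [-16.5+0, -10.3+0, -15.6+0] = [-16.500,-10.300,-15.600]
hi = A.hi+B.hi = [0.3+6.7, 6.5+9.6, 1.2+3] = [7.000,16.100,4.200]
diag = √(23.5²+26.4²+19.8²) = √1641.25 = 40.512

min=[-16.500,-10.300,-15.600] max=[7.000,16.100,4.200] diag=40.512


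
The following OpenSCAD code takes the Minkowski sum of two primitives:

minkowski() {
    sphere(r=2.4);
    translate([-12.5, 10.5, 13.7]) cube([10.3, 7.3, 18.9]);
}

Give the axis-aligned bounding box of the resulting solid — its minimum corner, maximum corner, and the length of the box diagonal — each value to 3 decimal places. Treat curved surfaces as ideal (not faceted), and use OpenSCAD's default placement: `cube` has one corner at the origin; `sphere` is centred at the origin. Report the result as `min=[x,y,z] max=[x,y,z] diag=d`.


min=[-14.900,8.100,11.300] max=[0.200,20.200,35.000] diag=30.596

A = translate([-12.5, 10.5, 13.7]) cube([10.3, 7.3, 18.9]) → bbox [-12.5,10.5,13.7] .. [-2.2,17.8,32.6]
B = sphere(r=2.4) → bbox [-2.4,-2.4,-2.4] .. [2.4,2.4,2.4]
lo = A.lo+B.lo = [-12.5-2.4, 10.5-2.4, 13.7-2.4] = [-14.900,8.100,11.300]
hi = A.hi+B.hi = [-2.2+2.4, 17.8+2.4, 32.6+2.4] = [0.200,20.200,35.000]
diag = √(15.1²+12.1²+23.7²) = √936.11 = 30.596


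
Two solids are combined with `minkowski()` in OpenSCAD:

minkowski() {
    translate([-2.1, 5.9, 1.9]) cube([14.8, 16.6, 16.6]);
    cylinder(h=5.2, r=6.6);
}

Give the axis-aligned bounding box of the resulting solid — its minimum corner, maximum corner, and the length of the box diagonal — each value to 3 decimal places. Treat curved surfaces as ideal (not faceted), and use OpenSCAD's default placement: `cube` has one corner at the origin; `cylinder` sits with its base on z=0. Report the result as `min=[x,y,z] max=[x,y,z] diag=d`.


min=[-8.700,-0.700,1.900] max=[19.300,29.100,23.700] diag=46.339

A = translate([-2.1, 5.9, 1.9]) cube([14.8, 16.6, 16.6]) → bbox [-2.1,5.9,1.9] .. [12.7,22.5,18.5]
B = cylinder(h=5.2, r=6.6) → bbox [-6.6,-6.6,0] .. [6.6,6.6,5.2]
lo = A.lo+B.lo = [-2.1-6.6, 5.9-6.6, 1.9+0] = [-8.700,-0.700,1.900]
hi = A.hi+B.hi = [12.7+6.6, 22.5+6.6, 18.5+5.2] = [19.300,29.100,23.700]
diag = √(28²+29.8²+21.8²) = √2147.28 = 46.339


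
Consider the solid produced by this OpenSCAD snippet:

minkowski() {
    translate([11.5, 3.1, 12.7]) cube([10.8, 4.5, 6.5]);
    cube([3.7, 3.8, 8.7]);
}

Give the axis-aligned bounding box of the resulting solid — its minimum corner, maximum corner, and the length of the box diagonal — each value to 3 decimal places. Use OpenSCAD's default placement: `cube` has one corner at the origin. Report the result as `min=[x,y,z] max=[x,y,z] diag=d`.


A = translate([11.5, 3.1, 12.7]) cube([10.8, 4.5, 6.5]) → bbox [11.5,3.1,12.7] .. [22.3,7.6,19.2]
B = cube([3.7, 3.8, 8.7]) → bbox [0,0,0] .. [3.7,3.8,8.7]
lo = A.lo+B.lo = [11.5+0, 3.1+0, 12.7+0] = [11.500,3.100,12.700]
hi = A.hi+B.hi = [22.3+3.7, 7.6+3.8, 19.2+8.7] = [26.000,11.400,27.900]
diag = √(14.5²+8.3²+15.2²) = √510.18 = 22.587

min=[11.500,3.100,12.700] max=[26.000,11.400,27.900] diag=22.587


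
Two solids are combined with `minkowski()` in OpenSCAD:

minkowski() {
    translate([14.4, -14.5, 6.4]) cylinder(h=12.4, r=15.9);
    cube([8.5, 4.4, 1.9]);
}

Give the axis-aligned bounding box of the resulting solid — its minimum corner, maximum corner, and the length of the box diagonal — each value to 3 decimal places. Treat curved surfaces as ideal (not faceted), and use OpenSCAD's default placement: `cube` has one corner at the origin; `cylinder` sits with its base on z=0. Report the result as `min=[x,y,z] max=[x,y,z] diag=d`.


min=[-1.500,-30.400,6.400] max=[38.800,5.800,20.700] diag=56.027

A = translate([14.4, -14.5, 6.4]) cylinder(h=12.4, r=15.9) → bbox [-1.5,-30.4,6.4] .. [30.3,1.4,18.8]
B = cube([8.5, 4.4, 1.9]) → bbox [0,0,0] .. [8.5,4.4,1.9]
lo = A.lo+B.lo = [-1.5+0, -30.4+0, 6.4+0] = [-1.500,-30.400,6.400]
hi = A.hi+B.hi = [30.3+8.5, 1.4+4.4, 18.8+1.9] = [38.800,5.800,20.700]
diag = √(40.3²+36.2²+14.3²) = √3139.02 = 56.027


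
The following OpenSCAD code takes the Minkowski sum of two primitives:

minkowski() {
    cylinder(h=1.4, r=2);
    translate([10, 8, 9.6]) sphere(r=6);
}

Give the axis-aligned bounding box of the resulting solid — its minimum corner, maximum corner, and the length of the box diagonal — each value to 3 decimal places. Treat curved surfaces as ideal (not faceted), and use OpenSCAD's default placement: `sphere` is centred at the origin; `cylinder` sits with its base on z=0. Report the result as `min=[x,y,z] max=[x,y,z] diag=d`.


min=[2.000,0.000,3.600] max=[18.000,16.000,17.000] diag=26.298

A = translate([10, 8, 9.6]) sphere(r=6) → bbox [4,2,3.6] .. [16,14,15.6]
B = cylinder(h=1.4, r=2) → bbox [-2,-2,0] .. [2,2,1.4]
lo = A.lo+B.lo = [4-2, 2-2, 3.6+0] = [2.000,0.000,3.600]
hi = A.hi+B.hi = [16+2, 14+2, 15.6+1.4] = [18.000,16.000,17.000]
diag = √(16²+16²+13.4²) = √691.56 = 26.298


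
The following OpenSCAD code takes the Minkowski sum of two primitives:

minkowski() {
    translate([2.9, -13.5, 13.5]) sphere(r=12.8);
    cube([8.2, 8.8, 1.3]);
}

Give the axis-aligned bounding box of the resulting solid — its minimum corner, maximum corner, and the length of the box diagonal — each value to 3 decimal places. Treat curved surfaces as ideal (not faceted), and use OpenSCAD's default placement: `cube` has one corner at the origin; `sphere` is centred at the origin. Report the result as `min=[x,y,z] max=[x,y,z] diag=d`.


A = translate([2.9, -13.5, 13.5]) sphere(r=12.8) → bbox [-9.9,-26.3,0.7] .. [15.7,-0.7,26.3]
B = cube([8.2, 8.8, 1.3]) → bbox [0,0,0] .. [8.2,8.8,1.3]
lo = A.lo+B.lo = [-9.9+0, -26.3+0, 0.7+0] = [-9.900,-26.300,0.700]
hi = A.hi+B.hi = [15.7+8.2, -0.7+8.8, 26.3+1.3] = [23.900,8.100,27.600]
diag = √(33.8²+34.4²+26.9²) = √3049.41 = 55.221

min=[-9.900,-26.300,0.700] max=[23.900,8.100,27.600] diag=55.221


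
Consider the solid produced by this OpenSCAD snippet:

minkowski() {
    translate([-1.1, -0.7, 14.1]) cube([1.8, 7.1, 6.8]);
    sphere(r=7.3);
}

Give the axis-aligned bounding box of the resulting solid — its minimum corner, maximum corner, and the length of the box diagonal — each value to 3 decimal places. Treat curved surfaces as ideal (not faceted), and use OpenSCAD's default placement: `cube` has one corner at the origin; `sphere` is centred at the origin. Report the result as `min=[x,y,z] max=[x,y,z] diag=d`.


min=[-8.400,-8.000,6.800] max=[8.000,13.700,28.200] diag=34.609

A = translate([-1.1, -0.7, 14.1]) cube([1.8, 7.1, 6.8]) → bbox [-1.1,-0.7,14.1] .. [0.7,6.4,20.9]
B = sphere(r=7.3) → bbox [-7.3,-7.3,-7.3] .. [7.3,7.3,7.3]
lo = A.lo+B.lo = [-1.1-7.3, -0.7-7.3, 14.1-7.3] = [-8.400,-8.000,6.800]
hi = A.hi+B.hi = [0.7+7.3, 6.4+7.3, 20.9+7.3] = [8.000,13.700,28.200]
diag = √(16.4²+21.7²+21.4²) = √1197.81 = 34.609


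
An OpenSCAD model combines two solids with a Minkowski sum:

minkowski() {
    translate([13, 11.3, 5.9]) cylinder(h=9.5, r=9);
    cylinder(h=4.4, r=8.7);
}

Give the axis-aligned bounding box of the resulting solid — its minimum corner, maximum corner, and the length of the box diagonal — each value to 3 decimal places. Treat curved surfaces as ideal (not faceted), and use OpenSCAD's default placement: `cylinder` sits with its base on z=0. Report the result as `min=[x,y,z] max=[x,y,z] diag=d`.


min=[-4.700,-6.400,5.900] max=[30.700,29.000,19.800] diag=51.957

A = translate([13, 11.3, 5.9]) cylinder(h=9.5, r=9) → bbox [4,2.3,5.9] .. [22,20.3,15.4]
B = cylinder(h=4.4, r=8.7) → bbox [-8.7,-8.7,0] .. [8.7,8.7,4.4]
lo = A.lo+B.lo = [4-8.7, 2.3-8.7, 5.9+0] = [-4.700,-6.400,5.900]
hi = A.hi+B.hi = [22+8.7, 20.3+8.7, 15.4+4.4] = [30.700,29.000,19.800]
diag = √(35.4²+35.4²+13.9²) = √2699.53 = 51.957


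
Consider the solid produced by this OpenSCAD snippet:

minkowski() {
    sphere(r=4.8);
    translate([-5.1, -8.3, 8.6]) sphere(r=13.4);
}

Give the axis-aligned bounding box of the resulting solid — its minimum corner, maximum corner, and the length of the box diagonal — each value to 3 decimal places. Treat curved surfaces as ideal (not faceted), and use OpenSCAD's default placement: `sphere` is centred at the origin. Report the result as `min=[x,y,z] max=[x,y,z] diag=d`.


min=[-23.300,-26.500,-9.600] max=[13.100,9.900,26.800] diag=63.047

A = translate([-5.1, -8.3, 8.6]) sphere(r=13.4) → bbox [-18.5,-21.7,-4.8] .. [8.3,5.1,22]
B = sphere(r=4.8) → bbox [-4.8,-4.8,-4.8] .. [4.8,4.8,4.8]
lo = A.lo+B.lo = [-18.5-4.8, -21.7-4.8, -4.8-4.8] = [-23.300,-26.500,-9.600]
hi = A.hi+B.hi = [8.3+4.8, 5.1+4.8, 22+4.8] = [13.100,9.900,26.800]
diag = √(36.4²+36.4²+36.4²) = √3974.88 = 63.047


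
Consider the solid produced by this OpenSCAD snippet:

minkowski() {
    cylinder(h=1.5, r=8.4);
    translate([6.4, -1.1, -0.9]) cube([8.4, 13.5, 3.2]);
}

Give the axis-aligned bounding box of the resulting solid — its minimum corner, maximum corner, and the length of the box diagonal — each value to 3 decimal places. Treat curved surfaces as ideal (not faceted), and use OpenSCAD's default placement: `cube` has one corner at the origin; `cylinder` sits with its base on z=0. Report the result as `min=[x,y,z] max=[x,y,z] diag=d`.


min=[-2.000,-9.500,-0.900] max=[23.200,20.800,3.800] diag=39.689

A = translate([6.4, -1.1, -0.9]) cube([8.4, 13.5, 3.2]) → bbox [6.4,-1.1,-0.9] .. [14.8,12.4,2.3]
B = cylinder(h=1.5, r=8.4) → bbox [-8.4,-8.4,0] .. [8.4,8.4,1.5]
lo = A.lo+B.lo = [6.4-8.4, -1.1-8.4, -0.9+0] = [-2.000,-9.500,-0.900]
hi = A.hi+B.hi = [14.8+8.4, 12.4+8.4, 2.3+1.5] = [23.200,20.800,3.800]
diag = √(25.2²+30.3²+4.7²) = √1575.22 = 39.689


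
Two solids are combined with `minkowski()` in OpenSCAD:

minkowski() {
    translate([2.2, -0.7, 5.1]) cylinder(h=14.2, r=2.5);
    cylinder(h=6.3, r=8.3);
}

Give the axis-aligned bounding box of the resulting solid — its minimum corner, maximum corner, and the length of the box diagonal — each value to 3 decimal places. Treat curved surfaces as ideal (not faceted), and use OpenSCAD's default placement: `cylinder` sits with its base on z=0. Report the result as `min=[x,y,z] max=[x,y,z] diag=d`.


min=[-8.600,-11.500,5.100] max=[13.000,10.100,25.600] diag=36.788

A = translate([2.2, -0.7, 5.1]) cylinder(h=14.2, r=2.5) → bbox [-0.3,-3.2,5.1] .. [4.7,1.8,19.3]
B = cylinder(h=6.3, r=8.3) → bbox [-8.3,-8.3,0] .. [8.3,8.3,6.3]
lo = A.lo+B.lo = [-0.3-8.3, -3.2-8.3, 5.1+0] = [-8.600,-11.500,5.100]
hi = A.hi+B.hi = [4.7+8.3, 1.8+8.3, 19.3+6.3] = [13.000,10.100,25.600]
diag = √(21.6²+21.6²+20.5²) = √1353.37 = 36.788


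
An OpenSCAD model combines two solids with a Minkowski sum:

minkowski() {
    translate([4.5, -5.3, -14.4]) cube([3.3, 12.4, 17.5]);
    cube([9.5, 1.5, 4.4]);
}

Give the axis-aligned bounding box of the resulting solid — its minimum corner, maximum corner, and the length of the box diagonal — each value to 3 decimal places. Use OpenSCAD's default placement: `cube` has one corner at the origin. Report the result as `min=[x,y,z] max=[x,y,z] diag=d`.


A = translate([4.5, -5.3, -14.4]) cube([3.3, 12.4, 17.5]) → bbox [4.5,-5.3,-14.4] .. [7.8,7.1,3.1]
B = cube([9.5, 1.5, 4.4]) → bbox [0,0,0] .. [9.5,1.5,4.4]
lo = A.lo+B.lo = [4.5+0, -5.3+0, -14.4+0] = [4.500,-5.300,-14.400]
hi = A.hi+B.hi = [7.8+9.5, 7.1+1.5, 3.1+4.4] = [17.300,8.600,7.500]
diag = √(12.8²+13.9²+21.9²) = √836.66 = 28.925

min=[4.500,-5.300,-14.400] max=[17.300,8.600,7.500] diag=28.925


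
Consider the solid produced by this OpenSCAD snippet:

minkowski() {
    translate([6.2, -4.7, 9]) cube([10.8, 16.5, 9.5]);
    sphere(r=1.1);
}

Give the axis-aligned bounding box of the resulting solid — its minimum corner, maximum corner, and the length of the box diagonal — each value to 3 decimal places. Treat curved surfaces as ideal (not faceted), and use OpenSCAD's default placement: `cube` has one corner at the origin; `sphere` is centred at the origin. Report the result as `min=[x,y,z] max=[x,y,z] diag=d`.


min=[5.100,-5.800,7.900] max=[18.100,12.900,19.600] diag=25.604

A = translate([6.2, -4.7, 9]) cube([10.8, 16.5, 9.5]) → bbox [6.2,-4.7,9] .. [17,11.8,18.5]
B = sphere(r=1.1) → bbox [-1.1,-1.1,-1.1] .. [1.1,1.1,1.1]
lo = A.lo+B.lo = [6.2-1.1, -4.7-1.1, 9-1.1] = [5.100,-5.800,7.900]
hi = A.hi+B.hi = [17+1.1, 11.8+1.1, 18.5+1.1] = [18.100,12.900,19.600]
diag = √(13²+18.7²+11.7²) = √655.58 = 25.604


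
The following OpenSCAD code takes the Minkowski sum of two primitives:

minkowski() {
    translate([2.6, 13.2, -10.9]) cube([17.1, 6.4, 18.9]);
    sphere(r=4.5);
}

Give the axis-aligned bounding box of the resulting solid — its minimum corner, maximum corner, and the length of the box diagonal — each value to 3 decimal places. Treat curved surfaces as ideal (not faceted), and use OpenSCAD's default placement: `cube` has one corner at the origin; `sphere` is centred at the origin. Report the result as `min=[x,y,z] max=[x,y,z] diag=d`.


A = translate([2.6, 13.2, -10.9]) cube([17.1, 6.4, 18.9]) → bbox [2.6,13.2,-10.9] .. [19.7,19.6,8]
B = sphere(r=4.5) → bbox [-4.5,-4.5,-4.5] .. [4.5,4.5,4.5]
lo = A.lo+B.lo = [2.6-4.5, 13.2-4.5, -10.9-4.5] = [-1.900,8.700,-15.400]
hi = A.hi+B.hi = [19.7+4.5, 19.6+4.5, 8+4.5] = [24.200,24.100,12.500]
diag = √(26.1²+15.4²+27.9²) = √1696.78 = 41.192

min=[-1.900,8.700,-15.400] max=[24.200,24.100,12.500] diag=41.192


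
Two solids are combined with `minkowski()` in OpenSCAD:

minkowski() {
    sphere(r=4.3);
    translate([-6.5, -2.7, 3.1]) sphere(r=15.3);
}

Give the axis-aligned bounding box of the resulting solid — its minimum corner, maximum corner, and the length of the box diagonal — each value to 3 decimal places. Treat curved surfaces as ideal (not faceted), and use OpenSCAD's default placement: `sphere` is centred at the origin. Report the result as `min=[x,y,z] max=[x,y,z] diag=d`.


min=[-26.100,-22.300,-16.500] max=[13.100,16.900,22.700] diag=67.896

A = translate([-6.5, -2.7, 3.1]) sphere(r=15.3) → bbox [-21.8,-18,-12.2] .. [8.8,12.6,18.4]
B = sphere(r=4.3) → bbox [-4.3,-4.3,-4.3] .. [4.3,4.3,4.3]
lo = A.lo+B.lo = [-21.8-4.3, -18-4.3, -12.2-4.3] = [-26.100,-22.300,-16.500]
hi = A.hi+B.hi = [8.8+4.3, 12.6+4.3, 18.4+4.3] = [13.100,16.900,22.700]
diag = √(39.2²+39.2²+39.2²) = √4609.92 = 67.896


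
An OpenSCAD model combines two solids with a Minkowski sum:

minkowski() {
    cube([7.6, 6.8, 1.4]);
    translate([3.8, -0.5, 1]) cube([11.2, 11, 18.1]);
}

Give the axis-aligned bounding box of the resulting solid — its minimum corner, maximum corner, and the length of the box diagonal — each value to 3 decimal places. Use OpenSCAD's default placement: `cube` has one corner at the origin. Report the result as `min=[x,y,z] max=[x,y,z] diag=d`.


A = translate([3.8, -0.5, 1]) cube([11.2, 11, 18.1]) → bbox [3.8,-0.5,1] .. [15,10.5,19.1]
B = cube([7.6, 6.8, 1.4]) → bbox [0,0,0] .. [7.6,6.8,1.4]
lo = A.lo+B.lo = [3.8+0, -0.5+0, 1+0] = [3.800,-0.500,1.000]
hi = A.hi+B.hi = [15+7.6, 10.5+6.8, 19.1+1.4] = [22.600,17.300,20.500]
diag = √(18.8²+17.8²+19.5²) = √1050.53 = 32.412

min=[3.800,-0.500,1.000] max=[22.600,17.300,20.500] diag=32.412


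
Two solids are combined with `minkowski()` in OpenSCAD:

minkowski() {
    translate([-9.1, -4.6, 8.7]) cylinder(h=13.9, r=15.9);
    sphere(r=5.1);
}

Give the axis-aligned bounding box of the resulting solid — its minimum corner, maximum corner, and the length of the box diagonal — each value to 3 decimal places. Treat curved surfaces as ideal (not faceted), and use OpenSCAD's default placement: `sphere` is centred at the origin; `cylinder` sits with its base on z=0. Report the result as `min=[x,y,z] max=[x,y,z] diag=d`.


min=[-30.100,-25.600,3.600] max=[11.900,16.400,27.700] diag=64.100

A = translate([-9.1, -4.6, 8.7]) cylinder(h=13.9, r=15.9) → bbox [-25,-20.5,8.7] .. [6.8,11.3,22.6]
B = sphere(r=5.1) → bbox [-5.1,-5.1,-5.1] .. [5.1,5.1,5.1]
lo = A.lo+B.lo = [-25-5.1, -20.5-5.1, 8.7-5.1] = [-30.100,-25.600,3.600]
hi = A.hi+B.hi = [6.8+5.1, 11.3+5.1, 22.6+5.1] = [11.900,16.400,27.700]
diag = √(42²+42²+24.1²) = √4108.81 = 64.100


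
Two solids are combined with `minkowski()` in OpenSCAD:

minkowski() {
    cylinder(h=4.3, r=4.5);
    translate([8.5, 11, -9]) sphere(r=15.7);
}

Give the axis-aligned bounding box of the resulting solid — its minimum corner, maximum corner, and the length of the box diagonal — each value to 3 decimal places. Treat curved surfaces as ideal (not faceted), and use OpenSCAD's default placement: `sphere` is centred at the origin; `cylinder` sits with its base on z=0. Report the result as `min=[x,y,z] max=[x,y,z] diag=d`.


A = translate([8.5, 11, -9]) sphere(r=15.7) → bbox [-7.2,-4.7,-24.7] .. [24.2,26.7,6.7]
B = cylinder(h=4.3, r=4.5) → bbox [-4.5,-4.5,0] .. [4.5,4.5,4.3]
lo = A.lo+B.lo = [-7.2-4.5, -4.7-4.5, -24.7+0] = [-11.700,-9.200,-24.700]
hi = A.hi+B.hi = [24.2+4.5, 26.7+4.5, 6.7+4.3] = [28.700,31.200,11.000]
diag = √(40.4²+40.4²+35.7²) = √4538.81 = 67.371

min=[-11.700,-9.200,-24.700] max=[28.700,31.200,11.000] diag=67.371


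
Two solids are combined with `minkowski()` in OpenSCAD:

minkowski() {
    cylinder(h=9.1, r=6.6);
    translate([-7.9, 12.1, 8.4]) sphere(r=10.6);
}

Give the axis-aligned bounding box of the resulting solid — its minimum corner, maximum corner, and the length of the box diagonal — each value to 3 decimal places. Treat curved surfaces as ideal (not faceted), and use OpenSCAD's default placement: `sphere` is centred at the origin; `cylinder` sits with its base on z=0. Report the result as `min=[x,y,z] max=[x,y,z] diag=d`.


A = translate([-7.9, 12.1, 8.4]) sphere(r=10.6) → bbox [-18.5,1.5,-2.2] .. [2.7,22.7,19]
B = cylinder(h=9.1, r=6.6) → bbox [-6.6,-6.6,0] .. [6.6,6.6,9.1]
lo = A.lo+B.lo = [-18.5-6.6, 1.5-6.6, -2.2+0] = [-25.100,-5.100,-2.200]
hi = A.hi+B.hi = [2.7+6.6, 22.7+6.6, 19+9.1] = [9.300,29.300,28.100]
diag = √(34.4²+34.4²+30.3²) = √3284.81 = 57.313

min=[-25.100,-5.100,-2.200] max=[9.300,29.300,28.100] diag=57.313


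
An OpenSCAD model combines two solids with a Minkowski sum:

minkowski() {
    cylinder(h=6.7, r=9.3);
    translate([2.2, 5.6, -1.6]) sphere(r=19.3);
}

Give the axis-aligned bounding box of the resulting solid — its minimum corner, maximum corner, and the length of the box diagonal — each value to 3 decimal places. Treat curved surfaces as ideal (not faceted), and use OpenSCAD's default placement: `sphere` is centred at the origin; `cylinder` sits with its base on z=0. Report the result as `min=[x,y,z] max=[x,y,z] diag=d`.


A = translate([2.2, 5.6, -1.6]) sphere(r=19.3) → bbox [-17.1,-13.7,-20.9] .. [21.5,24.9,17.7]
B = cylinder(h=6.7, r=9.3) → bbox [-9.3,-9.3,0] .. [9.3,9.3,6.7]
lo = A.lo+B.lo = [-17.1-9.3, -13.7-9.3, -20.9+0] = [-26.400,-23.000,-20.900]
hi = A.hi+B.hi = [21.5+9.3, 24.9+9.3, 17.7+6.7] = [30.800,34.200,24.400]
diag = √(57.2²+57.2²+45.3²) = √8595.77 = 92.713

min=[-26.400,-23.000,-20.900] max=[30.800,34.200,24.400] diag=92.713


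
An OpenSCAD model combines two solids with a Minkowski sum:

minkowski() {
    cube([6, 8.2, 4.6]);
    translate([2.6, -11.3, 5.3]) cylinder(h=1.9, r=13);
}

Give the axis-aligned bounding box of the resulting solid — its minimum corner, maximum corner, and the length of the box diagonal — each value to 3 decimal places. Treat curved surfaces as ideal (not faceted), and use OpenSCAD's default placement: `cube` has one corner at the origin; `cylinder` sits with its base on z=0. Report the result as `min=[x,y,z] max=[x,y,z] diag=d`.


min=[-10.400,-24.300,5.300] max=[21.600,9.900,11.800] diag=47.285

A = translate([2.6, -11.3, 5.3]) cylinder(h=1.9, r=13) → bbox [-10.4,-24.3,5.3] .. [15.6,1.7,7.2]
B = cube([6, 8.2, 4.6]) → bbox [0,0,0] .. [6,8.2,4.6]
lo = A.lo+B.lo = [-10.4+0, -24.3+0, 5.3+0] = [-10.400,-24.300,5.300]
hi = A.hi+B.hi = [15.6+6, 1.7+8.2, 7.2+4.6] = [21.600,9.900,11.800]
diag = √(32²+34.2²+6.5²) = √2235.89 = 47.285


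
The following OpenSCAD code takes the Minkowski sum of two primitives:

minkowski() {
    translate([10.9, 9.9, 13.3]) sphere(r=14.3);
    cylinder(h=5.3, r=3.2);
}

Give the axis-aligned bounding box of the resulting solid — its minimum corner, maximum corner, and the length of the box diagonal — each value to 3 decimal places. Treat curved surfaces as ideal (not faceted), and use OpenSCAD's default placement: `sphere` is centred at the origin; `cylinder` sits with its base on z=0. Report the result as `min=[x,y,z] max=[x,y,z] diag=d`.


min=[-6.600,-7.600,-1.000] max=[28.400,27.400,32.900] diag=59.993

A = translate([10.9, 9.9, 13.3]) sphere(r=14.3) → bbox [-3.4,-4.4,-1] .. [25.2,24.2,27.6]
B = cylinder(h=5.3, r=3.2) → bbox [-3.2,-3.2,0] .. [3.2,3.2,5.3]
lo = A.lo+B.lo = [-3.4-3.2, -4.4-3.2, -1+0] = [-6.600,-7.600,-1.000]
hi = A.hi+B.hi = [25.2+3.2, 24.2+3.2, 27.6+5.3] = [28.400,27.400,32.900]
diag = √(35²+35²+33.9²) = √3599.21 = 59.993


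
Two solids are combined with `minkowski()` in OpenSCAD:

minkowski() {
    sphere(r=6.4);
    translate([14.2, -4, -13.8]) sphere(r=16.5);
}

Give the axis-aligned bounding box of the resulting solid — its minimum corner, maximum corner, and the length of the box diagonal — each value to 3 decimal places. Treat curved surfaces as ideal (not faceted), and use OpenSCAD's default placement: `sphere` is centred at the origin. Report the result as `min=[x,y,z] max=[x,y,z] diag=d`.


min=[-8.700,-26.900,-36.700] max=[37.100,18.900,9.100] diag=79.328

A = translate([14.2, -4, -13.8]) sphere(r=16.5) → bbox [-2.3,-20.5,-30.3] .. [30.7,12.5,2.7]
B = sphere(r=6.4) → bbox [-6.4,-6.4,-6.4] .. [6.4,6.4,6.4]
lo = A.lo+B.lo = [-2.3-6.4, -20.5-6.4, -30.3-6.4] = [-8.700,-26.900,-36.700]
hi = A.hi+B.hi = [30.7+6.4, 12.5+6.4, 2.7+6.4] = [37.100,18.900,9.100]
diag = √(45.8²+45.8²+45.8²) = √6292.92 = 79.328


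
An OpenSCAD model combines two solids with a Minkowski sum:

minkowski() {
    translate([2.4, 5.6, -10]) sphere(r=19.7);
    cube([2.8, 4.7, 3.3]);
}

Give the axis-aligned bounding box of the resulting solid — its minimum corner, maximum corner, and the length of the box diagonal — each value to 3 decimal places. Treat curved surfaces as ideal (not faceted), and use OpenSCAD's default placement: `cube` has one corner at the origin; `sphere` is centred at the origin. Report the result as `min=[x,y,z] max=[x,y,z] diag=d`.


min=[-17.300,-14.100,-29.700] max=[24.900,30.000,13.000] diag=74.491

A = translate([2.4, 5.6, -10]) sphere(r=19.7) → bbox [-17.3,-14.1,-29.7] .. [22.1,25.3,9.7]
B = cube([2.8, 4.7, 3.3]) → bbox [0,0,0] .. [2.8,4.7,3.3]
lo = A.lo+B.lo = [-17.3+0, -14.1+0, -29.7+0] = [-17.300,-14.100,-29.700]
hi = A.hi+B.hi = [22.1+2.8, 25.3+4.7, 9.7+3.3] = [24.900,30.000,13.000]
diag = √(42.2²+44.1²+42.7²) = √5548.94 = 74.491


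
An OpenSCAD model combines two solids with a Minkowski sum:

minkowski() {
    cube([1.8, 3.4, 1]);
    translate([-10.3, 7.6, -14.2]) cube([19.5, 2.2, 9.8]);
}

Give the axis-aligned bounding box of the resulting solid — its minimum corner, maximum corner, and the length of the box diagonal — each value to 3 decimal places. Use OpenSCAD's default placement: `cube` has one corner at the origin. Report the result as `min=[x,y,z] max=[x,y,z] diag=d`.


min=[-10.300,7.600,-14.200] max=[11.000,13.200,-3.400] diag=24.529

A = translate([-10.3, 7.6, -14.2]) cube([19.5, 2.2, 9.8]) → bbox [-10.3,7.6,-14.2] .. [9.2,9.8,-4.4]
B = cube([1.8, 3.4, 1]) → bbox [0,0,0] .. [1.8,3.4,1]
lo = A.lo+B.lo = [-10.3+0, 7.6+0, -14.2+0] = [-10.300,7.600,-14.200]
hi = A.hi+B.hi = [9.2+1.8, 9.8+3.4, -4.4+1] = [11.000,13.200,-3.400]
diag = √(21.3²+5.6²+10.8²) = √601.69 = 24.529
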